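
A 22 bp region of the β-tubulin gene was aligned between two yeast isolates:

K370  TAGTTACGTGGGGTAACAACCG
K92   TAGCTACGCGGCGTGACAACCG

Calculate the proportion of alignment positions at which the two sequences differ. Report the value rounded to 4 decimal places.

Differing sites — 4:T/C; 9:T/C; 12:G/C; 15:A/G.
There are 4 differences over 22 sites, so p = 4/22 = 0.1818.

0.1818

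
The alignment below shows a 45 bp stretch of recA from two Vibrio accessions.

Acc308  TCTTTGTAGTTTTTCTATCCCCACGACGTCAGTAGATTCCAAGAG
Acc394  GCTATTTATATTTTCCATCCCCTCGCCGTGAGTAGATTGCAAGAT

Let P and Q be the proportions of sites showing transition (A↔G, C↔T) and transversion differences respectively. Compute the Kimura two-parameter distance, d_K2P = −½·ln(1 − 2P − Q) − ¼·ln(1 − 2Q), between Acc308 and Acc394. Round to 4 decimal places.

Differing sites — 1:T/G (Tv); 4:T/A (Tv); 6:G/T (Tv); 9:G/T (Tv); 10:T/A (Tv); 16:T/C (Ti); 23:A/T (Tv); 26:A/C (Tv); 30:C/G (Tv); 39:C/G (Tv); 45:G/T (Tv).
Of the 11 differences, 1 transition and 10 transversions over 45 sites: P = 1/45 = 0.022222, Q = 10/45 = 0.222222.
d = −0.5·ln(0.733334) − 0.25·ln(0.555556) = −0.5·(-0.310154) − 0.25·(-0.587786) = 0.3020.

0.3020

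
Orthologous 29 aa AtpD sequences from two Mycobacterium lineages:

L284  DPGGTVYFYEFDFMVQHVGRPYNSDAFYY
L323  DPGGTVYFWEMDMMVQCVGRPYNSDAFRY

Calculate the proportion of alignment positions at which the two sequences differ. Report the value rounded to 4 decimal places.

0.1724

Mismatches occur at site 9 (Y↔W), site 11 (F↔M), site 13 (F↔M), site 17 (H↔C), site 28 (Y↔R).
There are 5 differences over 29 sites, so p = 5/29 = 0.1724.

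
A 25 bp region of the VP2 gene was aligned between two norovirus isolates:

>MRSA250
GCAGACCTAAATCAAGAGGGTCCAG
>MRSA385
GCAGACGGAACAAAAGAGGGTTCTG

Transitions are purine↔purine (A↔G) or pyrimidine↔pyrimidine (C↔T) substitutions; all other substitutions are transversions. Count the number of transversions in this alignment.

6

The sequences differ at positions 7 (C/G, transversion), 8 (T/G, transversion), 11 (A/C, transversion), 12 (T/A, transversion), 13 (C/A, transversion), 22 (C/T, transition), 24 (A/T, transversion).
Of the 7 differences, 1 transition and 6 transversions, so the answer is 6.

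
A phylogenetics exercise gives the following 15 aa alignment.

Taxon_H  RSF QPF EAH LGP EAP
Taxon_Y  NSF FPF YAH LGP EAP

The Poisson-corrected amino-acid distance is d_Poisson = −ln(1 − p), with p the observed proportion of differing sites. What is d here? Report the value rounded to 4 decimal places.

Mismatches occur at site 1 (R/N), site 4 (Q/F), site 7 (E/Y).
p = 3/15 = 0.200000.
d = −ln(1 − 0.200000) = −ln(0.800000) = 0.2231.

0.2231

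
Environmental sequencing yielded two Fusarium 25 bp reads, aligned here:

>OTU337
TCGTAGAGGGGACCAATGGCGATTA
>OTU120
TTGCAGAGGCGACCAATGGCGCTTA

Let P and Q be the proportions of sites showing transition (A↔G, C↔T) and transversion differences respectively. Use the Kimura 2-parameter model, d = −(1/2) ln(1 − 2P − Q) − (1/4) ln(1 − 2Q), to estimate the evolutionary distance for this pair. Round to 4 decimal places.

Mismatches occur at site 2 (C→T, transition), site 4 (T→C, transition), site 10 (G→C, transversion), site 22 (A→C, transversion).
Of the 4 differences, 2 transitions and 2 transversions over 25 sites: P = 2/25 = 0.080000, Q = 2/25 = 0.080000.
d = −0.5·ln(0.760000) − 0.25·ln(0.840000) = −0.5·(-0.274437) − 0.25·(-0.174353) = 0.1808.

0.1808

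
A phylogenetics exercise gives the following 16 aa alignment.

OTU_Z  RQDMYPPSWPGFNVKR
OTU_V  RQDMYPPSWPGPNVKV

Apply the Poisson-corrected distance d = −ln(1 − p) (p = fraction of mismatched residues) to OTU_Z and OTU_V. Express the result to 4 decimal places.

0.1335

Differing sites — 12:F/P; 16:R/V.
p = 2/16 = 0.125000.
d = −ln(1 − 0.125000) = −ln(0.875000) = 0.1335.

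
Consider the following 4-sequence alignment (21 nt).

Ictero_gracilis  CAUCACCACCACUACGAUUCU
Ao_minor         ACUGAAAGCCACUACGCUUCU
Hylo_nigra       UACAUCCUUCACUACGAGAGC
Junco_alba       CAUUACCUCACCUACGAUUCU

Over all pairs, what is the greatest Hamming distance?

Pairwise Hamming distances:
  Ictero_gracilis vs Ao_minor: 7
  Ictero_gracilis vs Hylo_nigra: 10
  Ictero_gracilis vs Junco_alba: 4
  Ao_minor vs Hylo_nigra: 14
  Ao_minor vs Junco_alba: 9
  Hylo_nigra vs Junco_alba: 11
The largest is 14, between Ao_minor and Hylo_nigra.

14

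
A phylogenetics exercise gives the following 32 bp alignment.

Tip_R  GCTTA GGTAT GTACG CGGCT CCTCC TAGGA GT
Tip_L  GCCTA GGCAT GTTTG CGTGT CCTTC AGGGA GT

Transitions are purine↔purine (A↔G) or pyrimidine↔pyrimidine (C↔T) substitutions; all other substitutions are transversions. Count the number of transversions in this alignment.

4

Differing sites — 3:T/C (Ti); 8:T/C (Ti); 13:A/T (Tv); 14:C/T (Ti); 18:G/T (Tv); 19:C/G (Tv); 24:C/T (Ti); 26:T/A (Tv); 27:A/G (Ti).
Of the 9 differences, 5 transitions and 4 transversions, so the answer is 4.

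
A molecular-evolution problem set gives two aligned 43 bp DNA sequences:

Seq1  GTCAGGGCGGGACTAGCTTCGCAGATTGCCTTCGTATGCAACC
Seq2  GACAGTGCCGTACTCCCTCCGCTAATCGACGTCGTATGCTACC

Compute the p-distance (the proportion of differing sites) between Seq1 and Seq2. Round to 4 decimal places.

0.3023

The sequences differ at positions 2 (T/A), 6 (G/T), 9 (G/C), 11 (G/T), 15 (A/C), 16 (G/C), 19 (T/C), 23 (A/T), 24 (G/A), 27 (T/C), 29 (C/A), 31 (T/G), 40 (A/T).
There are 13 differences over 43 sites, so p = 13/43 = 0.3023.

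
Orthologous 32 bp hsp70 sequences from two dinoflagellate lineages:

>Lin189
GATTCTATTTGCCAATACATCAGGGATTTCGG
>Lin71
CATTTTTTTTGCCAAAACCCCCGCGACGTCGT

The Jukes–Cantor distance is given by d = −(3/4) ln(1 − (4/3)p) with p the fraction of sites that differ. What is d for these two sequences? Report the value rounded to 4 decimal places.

Differing sites — 1:G/C; 5:C/T; 7:A/T; 16:T/A; 19:A/C; 20:T/C; 22:A/C; 24:G/C; 27:T/C; 28:T/G; 32:G/T.
p = 11/32 = 0.343750.
d = −0.75 · ln(1 − (4/3)·0.343750) = −0.75 · ln(0.541667) = −0.75 · (-0.613104) = 0.4598.

0.4598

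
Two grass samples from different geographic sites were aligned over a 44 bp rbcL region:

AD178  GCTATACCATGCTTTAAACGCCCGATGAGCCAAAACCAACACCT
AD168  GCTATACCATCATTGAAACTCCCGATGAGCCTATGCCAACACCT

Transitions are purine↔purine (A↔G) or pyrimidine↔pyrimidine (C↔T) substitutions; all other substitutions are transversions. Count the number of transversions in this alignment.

Mismatches occur at site 11 (G→C, transversion), site 12 (C→A, transversion), site 15 (T→G, transversion), site 20 (G→T, transversion), site 32 (A→T, transversion), site 34 (A→T, transversion), site 35 (A→G, transition).
Of the 7 differences, 1 transition and 6 transversions, so the answer is 6.

6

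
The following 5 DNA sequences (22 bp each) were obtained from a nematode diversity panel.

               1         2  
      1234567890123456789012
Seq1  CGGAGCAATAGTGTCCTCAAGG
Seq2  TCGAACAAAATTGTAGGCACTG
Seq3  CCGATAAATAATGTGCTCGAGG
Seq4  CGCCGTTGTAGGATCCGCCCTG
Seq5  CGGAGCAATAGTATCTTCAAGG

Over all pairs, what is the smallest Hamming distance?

2

Pairwise Hamming distances:
  Seq1 vs Seq2: 10
  Seq1 vs Seq3: 6
  Seq1 vs Seq4: 11
  Seq1 vs Seq5: 2
  Seq2 vs Seq3: 11
  Seq2 vs Seq4: 15
  Seq2 vs Seq5: 11
  Seq3 vs Seq4: 15
  Seq3 vs Seq5: 8
  Seq4 vs Seq5: 11
The smallest is 2, between Seq1 and Seq5.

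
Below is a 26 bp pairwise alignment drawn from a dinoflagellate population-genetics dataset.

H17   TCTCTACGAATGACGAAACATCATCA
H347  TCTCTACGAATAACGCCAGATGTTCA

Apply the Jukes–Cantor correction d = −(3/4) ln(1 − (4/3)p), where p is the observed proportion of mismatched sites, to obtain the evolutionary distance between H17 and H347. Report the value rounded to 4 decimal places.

The sequences differ at positions 12 (G/A), 16 (A/C), 17 (A/C), 19 (C/G), 22 (C/G), 23 (A/T).
p = 6/26 = 0.230769.
d = −0.75 · ln(1 − (4/3)·0.230769) = −0.75 · ln(0.692308) = −0.75 · (-0.367724) = 0.2758.

0.2758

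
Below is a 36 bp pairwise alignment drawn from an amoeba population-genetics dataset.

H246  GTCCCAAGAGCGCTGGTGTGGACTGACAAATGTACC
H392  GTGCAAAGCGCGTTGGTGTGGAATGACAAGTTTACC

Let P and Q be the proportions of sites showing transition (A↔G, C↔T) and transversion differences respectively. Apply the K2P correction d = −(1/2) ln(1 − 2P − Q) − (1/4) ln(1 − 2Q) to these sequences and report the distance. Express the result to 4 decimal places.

Differing sites — 3:C/G (Tv); 5:C/A (Tv); 9:A/C (Tv); 13:C/T (Ti); 23:C/A (Tv); 30:A/G (Ti); 32:G/T (Tv).
Of the 7 differences, 2 transitions and 5 transversions over 36 sites: P = 2/36 = 0.055556, Q = 5/36 = 0.138889.
d = −0.5·ln(0.749999) − 0.25·ln(0.722222) = −0.5·(-0.287683) − 0.25·(-0.325423) = 0.2252.

0.2252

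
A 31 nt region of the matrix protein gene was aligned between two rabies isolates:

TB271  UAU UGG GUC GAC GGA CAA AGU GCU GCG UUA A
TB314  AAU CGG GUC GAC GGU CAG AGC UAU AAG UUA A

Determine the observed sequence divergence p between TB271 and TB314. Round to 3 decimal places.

Mismatches occur at site 1 (U/A), site 4 (U/C), site 15 (A/U), site 18 (A/G), site 21 (U/C), site 22 (G/U), site 23 (C/A), site 25 (G/A), site 26 (C/A).
There are 9 differences over 31 sites, so p = 9/31 = 0.290.

0.290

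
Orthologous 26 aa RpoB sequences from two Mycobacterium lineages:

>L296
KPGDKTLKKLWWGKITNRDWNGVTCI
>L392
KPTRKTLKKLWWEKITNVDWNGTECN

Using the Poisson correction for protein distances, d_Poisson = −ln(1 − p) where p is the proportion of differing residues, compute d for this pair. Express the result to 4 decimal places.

Differing sites — 3:G/T; 4:D/R; 13:G/E; 18:R/V; 23:V/T; 24:T/E; 26:I/N.
p = 7/26 = 0.269231.
d = −ln(1 − 0.269231) = −ln(0.730769) = 0.3137.

0.3137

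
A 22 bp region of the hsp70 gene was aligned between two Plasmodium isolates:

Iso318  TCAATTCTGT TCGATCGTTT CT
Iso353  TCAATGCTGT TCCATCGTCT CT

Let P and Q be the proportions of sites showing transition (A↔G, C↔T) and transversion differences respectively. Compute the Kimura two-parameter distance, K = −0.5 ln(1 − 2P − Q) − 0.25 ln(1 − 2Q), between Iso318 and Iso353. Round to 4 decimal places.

0.1505

The sequences differ at positions 6 (T/G, transversion), 13 (G/C, transversion), 19 (T/C, transition).
Of the 3 differences, 1 transition and 2 transversions over 22 sites: P = 1/22 = 0.045455, Q = 2/22 = 0.090909.
d = −0.5·ln(0.818181) − 0.25·ln(0.818182) = −0.5·(-0.200672) − 0.25·(-0.200670) = 0.1505.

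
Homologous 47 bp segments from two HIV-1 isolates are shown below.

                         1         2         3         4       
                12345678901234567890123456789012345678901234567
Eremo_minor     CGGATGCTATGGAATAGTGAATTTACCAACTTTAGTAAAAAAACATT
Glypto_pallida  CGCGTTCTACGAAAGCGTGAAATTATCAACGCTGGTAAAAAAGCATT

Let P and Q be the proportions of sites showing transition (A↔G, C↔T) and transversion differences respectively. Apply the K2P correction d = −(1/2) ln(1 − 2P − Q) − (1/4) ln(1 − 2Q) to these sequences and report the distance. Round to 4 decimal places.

0.3509

The sequences differ at positions 3 (G/C, transversion), 4 (A/G, transition), 6 (G/T, transversion), 10 (T/C, transition), 12 (G/A, transition), 15 (T/G, transversion), 16 (A/C, transversion), 22 (T/A, transversion), 26 (C/T, transition), 31 (T/G, transversion), 32 (T/C, transition), 34 (A/G, transition), 43 (A/G, transition).
Of the 13 differences, 7 transitions and 6 transversions over 47 sites: P = 7/47 = 0.148936, Q = 6/47 = 0.127660.
d = −0.5·ln(0.574468) − 0.25·ln(0.744680) = −0.5·(-0.554311) − 0.25·(-0.294801) = 0.3509.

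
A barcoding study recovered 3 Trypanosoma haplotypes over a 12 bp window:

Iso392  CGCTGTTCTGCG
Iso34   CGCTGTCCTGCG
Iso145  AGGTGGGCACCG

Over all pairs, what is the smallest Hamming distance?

Pairwise Hamming distances:
  Iso392 vs Iso34: 1
  Iso392 vs Iso145: 6
  Iso34 vs Iso145: 6
The smallest is 1, between Iso392 and Iso34.

1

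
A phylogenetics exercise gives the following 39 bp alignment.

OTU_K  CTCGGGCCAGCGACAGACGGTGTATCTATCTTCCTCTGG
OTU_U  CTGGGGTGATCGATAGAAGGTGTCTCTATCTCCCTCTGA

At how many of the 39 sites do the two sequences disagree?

Differing sites — 3:C/G; 7:C/T; 8:C/G; 10:G/T; 14:C/T; 18:C/A; 24:A/C; 32:T/C; 39:G/A.
That gives 9 mismatches out of 39 aligned sites, so the Hamming distance is 9.

9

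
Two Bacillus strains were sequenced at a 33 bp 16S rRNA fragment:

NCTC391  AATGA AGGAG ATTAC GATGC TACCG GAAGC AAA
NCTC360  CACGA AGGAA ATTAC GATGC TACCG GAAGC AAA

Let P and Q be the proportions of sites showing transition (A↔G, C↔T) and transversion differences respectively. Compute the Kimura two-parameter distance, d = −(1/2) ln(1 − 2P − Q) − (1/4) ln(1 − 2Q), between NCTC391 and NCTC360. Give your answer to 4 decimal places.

0.0978

Mismatches occur at site 1 (A/C, transversion), site 3 (T/C, transition), site 10 (G/A, transition).
Of the 3 differences, 2 transitions and 1 transversion over 33 sites: P = 2/33 = 0.060606, Q = 1/33 = 0.030303.
d = −0.5·ln(0.848485) − 0.25·ln(0.939394) = −0.5·(-0.164303) − 0.25·(-0.062520) = 0.0978.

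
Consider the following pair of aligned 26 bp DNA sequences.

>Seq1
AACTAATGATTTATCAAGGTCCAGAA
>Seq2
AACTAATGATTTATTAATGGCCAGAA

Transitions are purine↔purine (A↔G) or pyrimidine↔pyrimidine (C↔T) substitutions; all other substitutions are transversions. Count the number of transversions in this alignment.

Differing sites — 15:C/T (Ti); 18:G/T (Tv); 20:T/G (Tv).
Of the 3 differences, 1 transition and 2 transversions, so the answer is 2.

2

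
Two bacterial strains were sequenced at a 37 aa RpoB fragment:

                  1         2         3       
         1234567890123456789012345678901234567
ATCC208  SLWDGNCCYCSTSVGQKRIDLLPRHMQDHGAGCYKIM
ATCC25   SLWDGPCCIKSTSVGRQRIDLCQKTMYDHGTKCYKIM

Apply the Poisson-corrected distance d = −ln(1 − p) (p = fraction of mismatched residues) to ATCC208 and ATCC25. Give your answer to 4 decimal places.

Mismatches occur at site 6 (N↔P), site 9 (Y↔I), site 10 (C↔K), site 16 (Q↔R), site 17 (K↔Q), site 22 (L↔C), site 23 (P↔Q), site 24 (R↔K), site 25 (H↔T), site 27 (Q↔Y), site 31 (A↔T), site 32 (G↔K).
p = 12/37 = 0.324324.
d = −ln(1 − 0.324324) = −ln(0.675676) = 0.3920.

0.3920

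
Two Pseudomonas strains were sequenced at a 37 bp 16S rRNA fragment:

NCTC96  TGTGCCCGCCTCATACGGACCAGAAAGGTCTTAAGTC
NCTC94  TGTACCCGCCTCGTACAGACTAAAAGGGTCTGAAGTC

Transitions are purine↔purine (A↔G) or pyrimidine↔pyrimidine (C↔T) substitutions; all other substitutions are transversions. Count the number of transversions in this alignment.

Mismatches occur at site 4 (G/A, transition), site 13 (A/G, transition), site 17 (G/A, transition), site 21 (C/T, transition), site 23 (G/A, transition), site 26 (A/G, transition), site 32 (T/G, transversion).
Of the 7 differences, 6 transitions and 1 transversion, so the answer is 1.

1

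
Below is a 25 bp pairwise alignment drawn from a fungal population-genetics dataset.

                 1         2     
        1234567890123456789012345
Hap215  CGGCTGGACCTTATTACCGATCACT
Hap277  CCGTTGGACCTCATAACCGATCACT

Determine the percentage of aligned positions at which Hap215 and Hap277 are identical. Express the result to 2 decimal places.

The sequences differ at positions 2 (G/C), 4 (C/T), 12 (T/C), 15 (T/A).
21 of the 25 sites match, so the percent identity is 21/25 × 100 = 84.00%.

84.00%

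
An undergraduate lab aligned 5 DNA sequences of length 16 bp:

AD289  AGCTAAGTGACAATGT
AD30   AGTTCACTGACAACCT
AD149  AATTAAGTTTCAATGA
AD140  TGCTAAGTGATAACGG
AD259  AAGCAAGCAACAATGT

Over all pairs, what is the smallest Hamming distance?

Pairwise Hamming distances:
  AD289 vs AD30: 5
  AD289 vs AD149: 5
  AD289 vs AD140: 4
  AD289 vs AD259: 5
  AD30 vs AD149: 8
  AD30 vs AD140: 7
  AD30 vs AD259: 9
  AD149 vs AD140: 8
  AD149 vs AD259: 6
  AD140 vs AD259: 9
The smallest is 4, between AD289 and AD140.

4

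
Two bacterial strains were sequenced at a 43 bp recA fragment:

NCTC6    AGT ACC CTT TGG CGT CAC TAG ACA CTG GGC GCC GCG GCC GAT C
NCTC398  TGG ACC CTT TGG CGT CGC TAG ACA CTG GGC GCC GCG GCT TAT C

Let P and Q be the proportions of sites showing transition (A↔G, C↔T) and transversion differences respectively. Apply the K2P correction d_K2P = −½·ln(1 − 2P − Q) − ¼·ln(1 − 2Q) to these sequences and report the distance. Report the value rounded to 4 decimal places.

0.1264

Differing sites — 1:A/T (Tv); 3:T/G (Tv); 17:A/G (Ti); 39:C/T (Ti); 40:G/T (Tv).
Of the 5 differences, 2 transitions and 3 transversions over 43 sites: P = 2/43 = 0.046512, Q = 3/43 = 0.069767.
d = −0.5·ln(0.837209) − 0.25·ln(0.860466) = −0.5·(-0.177682) − 0.25·(-0.150281) = 0.1264.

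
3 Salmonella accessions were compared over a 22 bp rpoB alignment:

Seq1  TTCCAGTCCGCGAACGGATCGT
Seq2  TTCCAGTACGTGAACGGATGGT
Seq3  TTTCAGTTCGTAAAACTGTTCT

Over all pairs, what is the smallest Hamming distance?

3

Pairwise Hamming distances:
  Seq1 vs Seq2: 3
  Seq1 vs Seq3: 10
  Seq2 vs Seq3: 9
The smallest is 3, between Seq1 and Seq2.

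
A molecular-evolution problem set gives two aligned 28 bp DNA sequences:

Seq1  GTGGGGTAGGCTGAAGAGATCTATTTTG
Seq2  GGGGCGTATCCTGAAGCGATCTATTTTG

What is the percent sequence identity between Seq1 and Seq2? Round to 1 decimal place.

82.1%

Differing sites — 2:T/G; 5:G/C; 9:G/T; 10:G/C; 17:A/C.
23 of the 28 sites match, so the percent identity is 23/28 × 100 = 82.1%.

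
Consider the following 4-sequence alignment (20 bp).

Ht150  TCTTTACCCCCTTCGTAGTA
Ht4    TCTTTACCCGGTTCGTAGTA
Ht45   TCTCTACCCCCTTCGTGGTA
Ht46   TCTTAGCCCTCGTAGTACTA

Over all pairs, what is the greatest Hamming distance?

Pairwise Hamming distances:
  Ht150 vs Ht4: 2
  Ht150 vs Ht45: 2
  Ht150 vs Ht46: 6
  Ht4 vs Ht45: 4
  Ht4 vs Ht46: 7
  Ht45 vs Ht46: 8
The largest is 8, between Ht45 and Ht46.

8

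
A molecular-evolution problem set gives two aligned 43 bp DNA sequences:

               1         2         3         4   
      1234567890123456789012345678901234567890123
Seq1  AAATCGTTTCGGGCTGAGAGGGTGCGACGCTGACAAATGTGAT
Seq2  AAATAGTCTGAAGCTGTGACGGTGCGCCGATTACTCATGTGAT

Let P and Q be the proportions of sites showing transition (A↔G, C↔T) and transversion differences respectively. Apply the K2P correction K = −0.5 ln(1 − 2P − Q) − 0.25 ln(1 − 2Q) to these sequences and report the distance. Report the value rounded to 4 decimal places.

Differing sites — 5:C/A (Tv); 8:T/C (Ti); 10:C/G (Tv); 11:G/A (Ti); 12:G/A (Ti); 17:A/T (Tv); 20:G/C (Tv); 27:A/C (Tv); 30:C/A (Tv); 32:G/T (Tv); 35:A/T (Tv); 36:A/C (Tv).
Of the 12 differences, 3 transitions and 9 transversions over 43 sites: P = 3/43 = 0.069767, Q = 9/43 = 0.209302.
d = −0.5·ln(0.651164) − 0.25·ln(0.581396) = −0.5·(-0.428994) − 0.25·(-0.542323) = 0.3501.

0.3501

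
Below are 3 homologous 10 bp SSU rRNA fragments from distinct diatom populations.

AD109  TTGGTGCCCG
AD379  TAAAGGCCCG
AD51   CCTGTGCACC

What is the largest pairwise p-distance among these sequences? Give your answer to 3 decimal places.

Pairwise Hamming distances:
  AD109 vs AD379: 4
  AD109 vs AD51: 5
  AD379 vs AD51: 7
The largest is 7 mismatches, between AD379 and AD51; p = 7/10 = 0.700.

0.700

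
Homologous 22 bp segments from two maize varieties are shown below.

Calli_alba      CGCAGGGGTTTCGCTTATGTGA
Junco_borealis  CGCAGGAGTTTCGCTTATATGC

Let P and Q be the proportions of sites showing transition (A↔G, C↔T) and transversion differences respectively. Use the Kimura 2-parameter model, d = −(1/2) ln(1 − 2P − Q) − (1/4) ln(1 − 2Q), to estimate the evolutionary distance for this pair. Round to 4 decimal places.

Differing sites — 7:G/A (Ti); 19:G/A (Ti); 22:A/C (Tv).
Of the 3 differences, 2 transitions and 1 transversion over 22 sites: P = 2/22 = 0.090909, Q = 1/22 = 0.045455.
d = −0.5·ln(0.772727) − 0.25·ln(0.909090) = −0.5·(-0.257829) − 0.25·(-0.095311) = 0.1527.

0.1527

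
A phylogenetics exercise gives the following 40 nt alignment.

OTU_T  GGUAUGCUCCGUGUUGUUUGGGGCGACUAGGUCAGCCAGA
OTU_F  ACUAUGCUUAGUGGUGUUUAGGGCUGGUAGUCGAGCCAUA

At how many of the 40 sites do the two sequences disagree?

The sequences differ at positions 1 (G/A), 2 (G/C), 9 (C/U), 10 (C/A), 14 (U/G), 20 (G/A), 25 (G/U), 26 (A/G), 27 (C/G), 31 (G/U), 32 (U/C), 33 (C/G), 39 (G/U).
That gives 13 mismatches out of 40 aligned sites, so the Hamming distance is 13.

13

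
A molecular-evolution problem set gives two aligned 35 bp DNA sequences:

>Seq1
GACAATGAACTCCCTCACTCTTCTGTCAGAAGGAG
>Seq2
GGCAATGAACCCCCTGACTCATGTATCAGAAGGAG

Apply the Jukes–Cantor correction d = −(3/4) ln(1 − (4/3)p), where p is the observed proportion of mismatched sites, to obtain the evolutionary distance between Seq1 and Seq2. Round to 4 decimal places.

Mismatches occur at site 2 (A/G), site 11 (T/C), site 16 (C/G), site 21 (T/A), site 23 (C/G), site 25 (G/A).
p = 6/35 = 0.171429.
d = −0.75 · ln(1 − (4/3)·0.171429) = −0.75 · ln(0.771428) = −0.75 · (-0.259512) = 0.1946.

0.1946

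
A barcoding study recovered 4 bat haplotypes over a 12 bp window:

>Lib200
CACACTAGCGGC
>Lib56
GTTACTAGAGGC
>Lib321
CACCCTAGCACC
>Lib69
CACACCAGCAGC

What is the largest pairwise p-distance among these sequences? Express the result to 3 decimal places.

0.583

Pairwise Hamming distances:
  Lib200 vs Lib56: 4
  Lib200 vs Lib321: 3
  Lib200 vs Lib69: 2
  Lib56 vs Lib321: 7
  Lib56 vs Lib69: 6
  Lib321 vs Lib69: 3
The largest is 7 mismatches, between Lib56 and Lib321; p = 7/12 = 0.583.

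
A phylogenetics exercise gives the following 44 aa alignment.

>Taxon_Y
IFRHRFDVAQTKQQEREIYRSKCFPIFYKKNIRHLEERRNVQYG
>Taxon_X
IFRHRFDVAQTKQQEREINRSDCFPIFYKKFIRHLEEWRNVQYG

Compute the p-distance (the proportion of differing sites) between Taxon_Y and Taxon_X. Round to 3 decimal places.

0.091

The sequences differ at positions 19 (Y/N), 22 (K/D), 31 (N/F), 38 (R/W).
There are 4 differences over 44 sites, so p = 4/44 = 0.091.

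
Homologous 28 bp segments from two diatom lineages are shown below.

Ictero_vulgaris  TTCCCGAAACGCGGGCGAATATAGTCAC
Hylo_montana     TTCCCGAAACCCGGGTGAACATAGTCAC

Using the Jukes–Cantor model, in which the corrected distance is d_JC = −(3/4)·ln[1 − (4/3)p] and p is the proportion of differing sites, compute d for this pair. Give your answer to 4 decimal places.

The sequences differ at positions 11 (G/C), 16 (C/T), 20 (T/C).
p = 3/28 = 0.107143.
d = −0.75 · ln(1 − (4/3)·0.107143) = −0.75 · ln(0.857143) = −0.75 · (-0.154151) = 0.1156.

0.1156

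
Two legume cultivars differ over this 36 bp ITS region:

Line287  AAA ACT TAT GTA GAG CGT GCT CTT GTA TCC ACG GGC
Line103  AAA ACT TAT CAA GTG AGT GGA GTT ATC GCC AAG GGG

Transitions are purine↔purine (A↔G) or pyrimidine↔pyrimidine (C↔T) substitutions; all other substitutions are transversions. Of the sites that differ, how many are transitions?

1

Differing sites — 10:G/C (Tv); 11:T/A (Tv); 14:A/T (Tv); 16:C/A (Tv); 20:C/G (Tv); 21:T/A (Tv); 22:C/G (Tv); 25:G/A (Ti); 27:A/C (Tv); 28:T/G (Tv); 32:C/A (Tv); 36:C/G (Tv).
Of the 12 differences, 1 transition and 11 transversions, so the answer is 1.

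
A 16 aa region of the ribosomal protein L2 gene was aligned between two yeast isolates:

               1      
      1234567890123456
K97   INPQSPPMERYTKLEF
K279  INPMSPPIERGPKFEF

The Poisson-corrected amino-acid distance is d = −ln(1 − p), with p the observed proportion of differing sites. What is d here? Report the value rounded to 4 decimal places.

Mismatches occur at site 4 (Q/M), site 8 (M/I), site 11 (Y/G), site 12 (T/P), site 14 (L/F).
p = 5/16 = 0.312500.
d = −ln(1 − 0.312500) = −ln(0.687500) = 0.3747.

0.3747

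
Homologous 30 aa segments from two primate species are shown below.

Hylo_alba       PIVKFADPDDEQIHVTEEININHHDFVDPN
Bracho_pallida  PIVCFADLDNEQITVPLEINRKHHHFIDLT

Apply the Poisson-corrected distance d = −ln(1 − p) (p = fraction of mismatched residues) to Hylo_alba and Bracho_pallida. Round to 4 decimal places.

0.5108

Differing sites — 4:K/C; 8:P/L; 10:D/N; 14:H/T; 16:T/P; 17:E/L; 21:I/R; 22:N/K; 25:D/H; 27:V/I; 29:P/L; 30:N/T.
p = 12/30 = 0.400000.
d = −ln(1 − 0.400000) = −ln(0.600000) = 0.5108.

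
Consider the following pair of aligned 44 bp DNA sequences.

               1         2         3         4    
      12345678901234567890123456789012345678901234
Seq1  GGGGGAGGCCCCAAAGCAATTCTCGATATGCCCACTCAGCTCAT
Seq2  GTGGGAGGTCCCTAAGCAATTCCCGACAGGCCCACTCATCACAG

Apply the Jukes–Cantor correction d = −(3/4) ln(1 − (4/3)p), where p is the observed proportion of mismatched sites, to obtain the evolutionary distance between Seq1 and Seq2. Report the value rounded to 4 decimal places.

Mismatches occur at site 2 (G→T), site 9 (C→T), site 13 (A→T), site 23 (T→C), site 27 (T→C), site 29 (T→G), site 39 (G→T), site 41 (T→A), site 44 (T→G).
p = 9/44 = 0.204545.
d = −0.75 · ln(1 − (4/3)·0.204545) = −0.75 · ln(0.727273) = −0.75 · (-0.318453) = 0.2388.

0.2388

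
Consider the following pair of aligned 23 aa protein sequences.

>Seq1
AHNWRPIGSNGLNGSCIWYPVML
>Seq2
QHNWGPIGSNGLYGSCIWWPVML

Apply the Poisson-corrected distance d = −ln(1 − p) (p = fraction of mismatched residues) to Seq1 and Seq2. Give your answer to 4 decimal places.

The sequences differ at positions 1 (A/Q), 5 (R/G), 13 (N/Y), 19 (Y/W).
p = 4/23 = 0.173913.
d = −ln(1 − 0.173913) = −ln(0.826087) = 0.1911.

0.1911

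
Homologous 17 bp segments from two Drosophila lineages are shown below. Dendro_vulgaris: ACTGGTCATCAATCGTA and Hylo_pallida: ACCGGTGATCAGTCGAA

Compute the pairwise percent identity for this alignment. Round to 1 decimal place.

Differing sites — 3:T/C; 7:C/G; 12:A/G; 16:T/A.
13 of the 17 sites match, so the percent identity is 13/17 × 100 = 76.5%.

76.5%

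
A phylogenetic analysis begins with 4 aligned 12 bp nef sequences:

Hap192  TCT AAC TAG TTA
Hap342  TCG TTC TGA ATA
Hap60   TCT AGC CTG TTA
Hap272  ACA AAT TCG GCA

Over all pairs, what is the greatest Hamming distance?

Pairwise Hamming distances:
  Hap192 vs Hap342: 6
  Hap192 vs Hap60: 3
  Hap192 vs Hap272: 6
  Hap342 vs Hap60: 7
  Hap342 vs Hap272: 9
  Hap60 vs Hap272: 8
The largest is 9, between Hap342 and Hap272.

9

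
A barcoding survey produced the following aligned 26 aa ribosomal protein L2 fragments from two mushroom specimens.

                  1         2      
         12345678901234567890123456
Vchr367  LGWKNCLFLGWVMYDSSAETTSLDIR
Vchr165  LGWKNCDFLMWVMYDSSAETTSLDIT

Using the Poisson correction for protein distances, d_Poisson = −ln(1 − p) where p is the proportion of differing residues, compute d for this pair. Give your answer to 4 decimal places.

0.1226

Mismatches occur at site 7 (L/D), site 10 (G/M), site 26 (R/T).
p = 3/26 = 0.115385.
d = −ln(1 − 0.115385) = −ln(0.884615) = 0.1226.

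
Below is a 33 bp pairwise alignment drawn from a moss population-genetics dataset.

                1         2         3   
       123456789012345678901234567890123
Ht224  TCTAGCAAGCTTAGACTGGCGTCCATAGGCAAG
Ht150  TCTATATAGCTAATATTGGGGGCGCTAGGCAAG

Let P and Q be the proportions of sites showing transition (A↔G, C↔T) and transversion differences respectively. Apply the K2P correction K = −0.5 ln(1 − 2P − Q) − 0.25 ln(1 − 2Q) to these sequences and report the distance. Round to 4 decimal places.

Differing sites — 5:G/T (Tv); 6:C/A (Tv); 7:A/T (Tv); 12:T/A (Tv); 14:G/T (Tv); 16:C/T (Ti); 20:C/G (Tv); 22:T/G (Tv); 24:C/G (Tv); 25:A/C (Tv).
Of the 10 differences, 1 transition and 9 transversions over 33 sites: P = 1/33 = 0.030303, Q = 9/33 = 0.272727.
d = −0.5·ln(0.666667) − 0.25·ln(0.454546) = −0.5·(-0.405465) − 0.25·(-0.788456) = 0.3998.

0.3998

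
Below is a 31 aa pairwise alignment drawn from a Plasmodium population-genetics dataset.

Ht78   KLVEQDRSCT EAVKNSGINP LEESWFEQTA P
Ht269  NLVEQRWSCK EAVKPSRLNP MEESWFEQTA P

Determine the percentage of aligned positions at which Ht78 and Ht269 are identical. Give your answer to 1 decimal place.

74.2%

Mismatches occur at site 1 (K→N), site 6 (D→R), site 7 (R→W), site 10 (T→K), site 15 (N→P), site 17 (G→R), site 18 (I→L), site 21 (L→M).
23 of the 31 sites match, so the percent identity is 23/31 × 100 = 74.2%.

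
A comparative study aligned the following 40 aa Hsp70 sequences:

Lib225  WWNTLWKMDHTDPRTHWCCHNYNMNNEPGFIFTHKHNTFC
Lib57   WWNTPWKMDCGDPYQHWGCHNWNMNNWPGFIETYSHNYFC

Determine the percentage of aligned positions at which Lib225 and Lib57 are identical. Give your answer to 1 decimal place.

The sequences differ at positions 5 (L/P), 10 (H/C), 11 (T/G), 14 (R/Y), 15 (T/Q), 18 (C/G), 22 (Y/W), 27 (E/W), 32 (F/E), 34 (H/Y), 35 (K/S), 38 (T/Y).
28 of the 40 sites match, so the percent identity is 28/40 × 100 = 70.0%.

70.0%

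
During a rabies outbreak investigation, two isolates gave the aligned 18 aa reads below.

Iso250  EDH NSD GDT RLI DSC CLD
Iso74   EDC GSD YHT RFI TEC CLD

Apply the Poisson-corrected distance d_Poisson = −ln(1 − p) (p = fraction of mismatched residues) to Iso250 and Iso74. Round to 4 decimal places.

0.4925

Mismatches occur at site 3 (H/C), site 4 (N/G), site 7 (G/Y), site 8 (D/H), site 11 (L/F), site 13 (D/T), site 14 (S/E).
p = 7/18 = 0.388889.
d = −ln(1 − 0.388889) = −ln(0.611111) = 0.4925.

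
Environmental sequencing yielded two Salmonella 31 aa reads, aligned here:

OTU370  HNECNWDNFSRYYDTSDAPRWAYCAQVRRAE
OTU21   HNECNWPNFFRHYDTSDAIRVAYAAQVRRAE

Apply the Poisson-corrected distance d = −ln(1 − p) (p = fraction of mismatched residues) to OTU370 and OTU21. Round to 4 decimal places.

The sequences differ at positions 7 (D/P), 10 (S/F), 12 (Y/H), 19 (P/I), 21 (W/V), 24 (C/A).
p = 6/31 = 0.193548.
d = −ln(1 − 0.193548) = −ln(0.806452) = 0.2151.

0.2151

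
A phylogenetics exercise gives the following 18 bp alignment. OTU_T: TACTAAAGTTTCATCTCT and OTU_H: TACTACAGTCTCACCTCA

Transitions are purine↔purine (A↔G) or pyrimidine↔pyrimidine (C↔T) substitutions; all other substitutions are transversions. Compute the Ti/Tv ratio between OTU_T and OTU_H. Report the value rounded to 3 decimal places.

1.000

Differing sites — 6:A/C (Tv); 10:T/C (Ti); 14:T/C (Ti); 18:T/A (Tv).
Of the 4 differences, 2 transitions and 2 transversions, so Ti/Tv = 2/2 = 1.000.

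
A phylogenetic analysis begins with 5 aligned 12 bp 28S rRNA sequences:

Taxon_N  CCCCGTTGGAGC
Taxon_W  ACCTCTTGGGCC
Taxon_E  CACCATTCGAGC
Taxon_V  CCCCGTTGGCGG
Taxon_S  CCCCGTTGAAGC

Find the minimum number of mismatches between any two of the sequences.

1

Pairwise Hamming distances:
  Taxon_N vs Taxon_W: 5
  Taxon_N vs Taxon_E: 3
  Taxon_N vs Taxon_V: 2
  Taxon_N vs Taxon_S: 1
  Taxon_W vs Taxon_E: 7
  Taxon_W vs Taxon_V: 6
  Taxon_W vs Taxon_S: 6
  Taxon_E vs Taxon_V: 5
  Taxon_E vs Taxon_S: 4
  Taxon_V vs Taxon_S: 3
The smallest is 1, between Taxon_N and Taxon_S.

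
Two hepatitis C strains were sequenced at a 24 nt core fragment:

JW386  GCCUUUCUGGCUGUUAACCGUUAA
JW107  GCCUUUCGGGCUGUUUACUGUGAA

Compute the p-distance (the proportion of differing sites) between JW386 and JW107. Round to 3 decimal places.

Mismatches occur at site 8 (U↔G), site 16 (A↔U), site 19 (C↔U), site 22 (U↔G).
There are 4 differences over 24 sites, so p = 4/24 = 0.167.

0.167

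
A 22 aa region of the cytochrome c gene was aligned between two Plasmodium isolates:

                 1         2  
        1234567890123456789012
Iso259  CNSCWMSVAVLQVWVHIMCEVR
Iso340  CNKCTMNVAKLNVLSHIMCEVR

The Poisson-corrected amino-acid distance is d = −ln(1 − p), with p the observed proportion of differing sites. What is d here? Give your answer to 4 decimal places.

The sequences differ at positions 3 (S/K), 5 (W/T), 7 (S/N), 10 (V/K), 12 (Q/N), 14 (W/L), 15 (V/S).
p = 7/22 = 0.318182.
d = −ln(1 − 0.318182) = −ln(0.681818) = 0.3830.

0.3830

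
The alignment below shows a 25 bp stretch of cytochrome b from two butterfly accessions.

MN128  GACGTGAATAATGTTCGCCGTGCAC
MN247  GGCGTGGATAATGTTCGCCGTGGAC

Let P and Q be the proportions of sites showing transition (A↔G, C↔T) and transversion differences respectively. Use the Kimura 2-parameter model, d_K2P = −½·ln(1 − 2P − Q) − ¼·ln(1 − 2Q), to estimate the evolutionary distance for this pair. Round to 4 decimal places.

0.1324

The sequences differ at positions 2 (A/G, transition), 7 (A/G, transition), 23 (C/G, transversion).
Of the 3 differences, 2 transitions and 1 transversion over 25 sites: P = 2/25 = 0.080000, Q = 1/25 = 0.040000.
d = −0.5·ln(0.800000) − 0.25·ln(0.920000) = −0.5·(-0.223144) − 0.25·(-0.083382) = 0.1324.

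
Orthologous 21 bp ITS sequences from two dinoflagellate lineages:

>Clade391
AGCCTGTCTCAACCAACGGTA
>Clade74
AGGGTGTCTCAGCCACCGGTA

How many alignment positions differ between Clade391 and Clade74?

4

The sequences differ at positions 3 (C/G), 4 (C/G), 12 (A/G), 16 (A/C).
That gives 4 mismatches out of 21 aligned sites, so the Hamming distance is 4.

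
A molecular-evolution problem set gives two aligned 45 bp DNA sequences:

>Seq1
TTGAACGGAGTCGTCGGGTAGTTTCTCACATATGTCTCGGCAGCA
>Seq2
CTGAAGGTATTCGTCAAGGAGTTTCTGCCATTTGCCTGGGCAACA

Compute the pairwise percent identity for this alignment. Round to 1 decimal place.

71.1%

Differing sites — 1:T/C; 6:C/G; 8:G/T; 10:G/T; 16:G/A; 17:G/A; 19:T/G; 27:C/G; 28:A/C; 32:A/T; 35:T/C; 38:C/G; 43:G/A.
32 of the 45 sites match, so the percent identity is 32/45 × 100 = 71.1%.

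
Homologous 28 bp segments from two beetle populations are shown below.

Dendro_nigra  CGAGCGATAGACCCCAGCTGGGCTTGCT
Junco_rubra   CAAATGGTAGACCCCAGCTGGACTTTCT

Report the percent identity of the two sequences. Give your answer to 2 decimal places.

78.57%

The sequences differ at positions 2 (G/A), 4 (G/A), 5 (C/T), 7 (A/G), 22 (G/A), 26 (G/T).
22 of the 28 sites match, so the percent identity is 22/28 × 100 = 78.57%.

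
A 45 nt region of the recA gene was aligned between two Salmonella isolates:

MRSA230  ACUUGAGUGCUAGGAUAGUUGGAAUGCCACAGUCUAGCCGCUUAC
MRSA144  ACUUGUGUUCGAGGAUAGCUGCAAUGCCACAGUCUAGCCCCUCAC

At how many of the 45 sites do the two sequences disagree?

7

Mismatches occur at site 6 (A↔U), site 9 (G↔U), site 11 (U↔G), site 19 (U↔C), site 22 (G↔C), site 40 (G↔C), site 43 (U↔C).
That gives 7 mismatches out of 45 aligned sites, so the Hamming distance is 7.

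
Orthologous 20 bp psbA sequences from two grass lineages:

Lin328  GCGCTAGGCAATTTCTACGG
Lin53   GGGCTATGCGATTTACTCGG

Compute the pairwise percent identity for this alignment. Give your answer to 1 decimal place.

Differing sites — 2:C/G; 7:G/T; 10:A/G; 15:C/A; 16:T/C; 17:A/T.
14 of the 20 sites match, so the percent identity is 14/20 × 100 = 70.0%.

70.0%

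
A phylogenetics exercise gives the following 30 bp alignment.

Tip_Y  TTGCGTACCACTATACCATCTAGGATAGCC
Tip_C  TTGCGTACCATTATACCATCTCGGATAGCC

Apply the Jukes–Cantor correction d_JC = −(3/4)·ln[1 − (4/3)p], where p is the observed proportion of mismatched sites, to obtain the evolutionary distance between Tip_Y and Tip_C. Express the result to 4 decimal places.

Mismatches occur at site 11 (C/T), site 22 (A/C).
p = 2/30 = 0.066667.
d = −0.75 · ln(1 − (4/3)·0.066667) = −0.75 · ln(0.911111) = −0.75 · (-0.093091) = 0.0698.

0.0698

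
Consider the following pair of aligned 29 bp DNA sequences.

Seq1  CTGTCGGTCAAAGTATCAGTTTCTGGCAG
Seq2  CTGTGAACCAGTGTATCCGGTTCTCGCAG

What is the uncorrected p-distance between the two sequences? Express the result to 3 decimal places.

Mismatches occur at site 5 (C↔G), site 6 (G↔A), site 7 (G↔A), site 8 (T↔C), site 11 (A↔G), site 12 (A↔T), site 18 (A↔C), site 20 (T↔G), site 25 (G↔C).
There are 9 differences over 29 sites, so p = 9/29 = 0.310.

0.310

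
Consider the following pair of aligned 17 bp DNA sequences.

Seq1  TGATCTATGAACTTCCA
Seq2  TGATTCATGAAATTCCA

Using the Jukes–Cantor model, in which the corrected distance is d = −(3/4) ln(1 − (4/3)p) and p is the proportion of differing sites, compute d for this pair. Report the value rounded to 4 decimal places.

Mismatches occur at site 5 (C/T), site 6 (T/C), site 12 (C/A).
p = 3/17 = 0.176471.
d = −0.75 · ln(1 − (4/3)·0.176471) = −0.75 · ln(0.764705) = −0.75 · (-0.268265) = 0.2012.

0.2012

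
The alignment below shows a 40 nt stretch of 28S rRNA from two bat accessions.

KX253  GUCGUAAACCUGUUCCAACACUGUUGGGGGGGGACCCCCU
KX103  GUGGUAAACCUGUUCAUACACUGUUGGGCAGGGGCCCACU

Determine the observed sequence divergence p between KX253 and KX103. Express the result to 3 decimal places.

Differing sites — 3:C/G; 16:C/A; 17:A/U; 29:G/C; 30:G/A; 34:A/G; 38:C/A.
There are 7 differences over 40 sites, so p = 7/40 = 0.175.

0.175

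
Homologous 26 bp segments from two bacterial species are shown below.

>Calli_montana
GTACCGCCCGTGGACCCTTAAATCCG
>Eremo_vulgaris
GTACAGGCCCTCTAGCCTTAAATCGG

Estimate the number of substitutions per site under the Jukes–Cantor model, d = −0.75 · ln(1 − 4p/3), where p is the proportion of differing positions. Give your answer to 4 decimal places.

0.3335

Mismatches occur at site 5 (C→A), site 7 (C→G), site 10 (G→C), site 12 (G→C), site 13 (G→T), site 15 (C→G), site 25 (C→G).
p = 7/26 = 0.269231.
d = −0.75 · ln(1 − (4/3)·0.269231) = −0.75 · ln(0.641025) = −0.75 · (-0.444687) = 0.3335.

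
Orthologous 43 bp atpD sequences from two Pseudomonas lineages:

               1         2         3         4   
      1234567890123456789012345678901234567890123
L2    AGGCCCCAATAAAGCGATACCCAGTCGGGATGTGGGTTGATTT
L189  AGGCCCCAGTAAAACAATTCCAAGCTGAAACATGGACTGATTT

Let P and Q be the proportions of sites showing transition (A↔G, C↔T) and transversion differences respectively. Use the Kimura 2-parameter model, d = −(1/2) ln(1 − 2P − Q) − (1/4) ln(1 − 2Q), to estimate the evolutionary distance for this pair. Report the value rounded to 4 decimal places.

0.4328

Differing sites — 9:A/G (Ti); 14:G/A (Ti); 16:G/A (Ti); 19:A/T (Tv); 22:C/A (Tv); 25:T/C (Ti); 26:C/T (Ti); 28:G/A (Ti); 29:G/A (Ti); 31:T/C (Ti); 32:G/A (Ti); 36:G/A (Ti); 37:T/C (Ti).
Of the 13 differences, 11 transitions and 2 transversions over 43 sites: P = 11/43 = 0.255814, Q = 2/43 = 0.046512.
d = −0.5·ln(0.441860) − 0.25·ln(0.906976) = −0.5·(-0.816762) − 0.25·(-0.097639) = 0.4328.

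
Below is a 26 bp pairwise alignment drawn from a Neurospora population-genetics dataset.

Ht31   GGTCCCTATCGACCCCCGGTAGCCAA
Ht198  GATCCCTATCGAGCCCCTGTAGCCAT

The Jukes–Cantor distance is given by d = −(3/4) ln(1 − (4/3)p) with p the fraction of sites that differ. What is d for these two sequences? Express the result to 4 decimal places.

Differing sites — 2:G/A; 13:C/G; 18:G/T; 26:A/T.
p = 4/26 = 0.153846.
d = −0.75 · ln(1 − (4/3)·0.153846) = −0.75 · ln(0.794872) = −0.75 · (-0.229574) = 0.1722.

0.1722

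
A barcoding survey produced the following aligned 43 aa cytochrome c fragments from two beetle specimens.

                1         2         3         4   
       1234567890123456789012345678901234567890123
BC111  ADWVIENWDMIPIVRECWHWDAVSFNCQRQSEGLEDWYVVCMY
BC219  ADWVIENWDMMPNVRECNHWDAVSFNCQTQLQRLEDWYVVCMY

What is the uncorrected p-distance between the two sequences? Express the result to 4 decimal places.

0.1628

The sequences differ at positions 11 (I/M), 13 (I/N), 18 (W/N), 29 (R/T), 31 (S/L), 32 (E/Q), 33 (G/R).
There are 7 differences over 43 sites, so p = 7/43 = 0.1628.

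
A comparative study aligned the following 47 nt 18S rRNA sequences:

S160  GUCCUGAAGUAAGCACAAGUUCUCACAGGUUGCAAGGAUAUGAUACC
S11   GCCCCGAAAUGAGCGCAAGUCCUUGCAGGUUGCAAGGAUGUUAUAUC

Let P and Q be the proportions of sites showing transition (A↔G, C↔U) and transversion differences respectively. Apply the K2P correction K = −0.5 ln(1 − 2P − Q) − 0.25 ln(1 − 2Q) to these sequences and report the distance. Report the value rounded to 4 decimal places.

0.3069

Differing sites — 2:U/C (Ti); 5:U/C (Ti); 9:G/A (Ti); 11:A/G (Ti); 15:A/G (Ti); 21:U/C (Ti); 24:C/U (Ti); 25:A/G (Ti); 40:A/G (Ti); 42:G/U (Tv); 46:C/U (Ti).
Of the 11 differences, 10 transitions and 1 transversion over 47 sites: P = 10/47 = 0.212766, Q = 1/47 = 0.021277.
d = −0.5·ln(0.553191) − 0.25·ln(0.957446) = −0.5·(-0.592052) − 0.25·(-0.043486) = 0.3069.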